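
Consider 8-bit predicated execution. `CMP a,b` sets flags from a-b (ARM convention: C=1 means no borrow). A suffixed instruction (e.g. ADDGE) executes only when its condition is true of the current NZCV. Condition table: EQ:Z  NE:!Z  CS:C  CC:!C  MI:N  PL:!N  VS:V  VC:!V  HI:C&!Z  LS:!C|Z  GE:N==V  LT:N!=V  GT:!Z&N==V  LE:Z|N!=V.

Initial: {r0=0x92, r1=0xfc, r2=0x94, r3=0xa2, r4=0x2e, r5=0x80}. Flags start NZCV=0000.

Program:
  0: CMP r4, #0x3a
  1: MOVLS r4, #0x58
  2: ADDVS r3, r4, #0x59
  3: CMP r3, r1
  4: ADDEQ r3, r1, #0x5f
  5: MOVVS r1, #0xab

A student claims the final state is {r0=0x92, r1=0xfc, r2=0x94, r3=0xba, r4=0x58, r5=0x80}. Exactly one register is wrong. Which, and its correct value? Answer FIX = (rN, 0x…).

FIX = (r3, 0xa2)

0: ✓ CMP  NZCV=1000
1: ✓ MOVLS  r4←0x58
2: · ADDVS
3: ✓ CMP  NZCV=1000
4: · ADDEQ
5: · MOVVS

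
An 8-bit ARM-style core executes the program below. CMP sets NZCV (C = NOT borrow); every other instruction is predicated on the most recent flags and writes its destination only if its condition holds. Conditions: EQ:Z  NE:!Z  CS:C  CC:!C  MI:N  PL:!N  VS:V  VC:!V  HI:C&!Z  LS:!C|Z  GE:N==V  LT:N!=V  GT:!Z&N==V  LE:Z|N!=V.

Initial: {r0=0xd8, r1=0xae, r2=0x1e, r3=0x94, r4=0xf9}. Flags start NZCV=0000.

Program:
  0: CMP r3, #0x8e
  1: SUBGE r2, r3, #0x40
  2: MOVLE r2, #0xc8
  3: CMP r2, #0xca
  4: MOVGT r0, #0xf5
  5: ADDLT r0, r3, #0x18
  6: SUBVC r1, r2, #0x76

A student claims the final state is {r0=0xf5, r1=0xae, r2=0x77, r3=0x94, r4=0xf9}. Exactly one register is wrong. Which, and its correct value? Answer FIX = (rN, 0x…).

[0] flags=0010 → (cmp)
[1] flags=0010 GE?T → r2=0x54
[2] flags=0010 LE?F → skip
[3] flags=1001 → (cmp)
[4] flags=1001 GT?T → r0=0xf5
[5] flags=1001 LT?F → skip
[6] flags=1001 VC?F → skip

FIX = (r2, 0x54)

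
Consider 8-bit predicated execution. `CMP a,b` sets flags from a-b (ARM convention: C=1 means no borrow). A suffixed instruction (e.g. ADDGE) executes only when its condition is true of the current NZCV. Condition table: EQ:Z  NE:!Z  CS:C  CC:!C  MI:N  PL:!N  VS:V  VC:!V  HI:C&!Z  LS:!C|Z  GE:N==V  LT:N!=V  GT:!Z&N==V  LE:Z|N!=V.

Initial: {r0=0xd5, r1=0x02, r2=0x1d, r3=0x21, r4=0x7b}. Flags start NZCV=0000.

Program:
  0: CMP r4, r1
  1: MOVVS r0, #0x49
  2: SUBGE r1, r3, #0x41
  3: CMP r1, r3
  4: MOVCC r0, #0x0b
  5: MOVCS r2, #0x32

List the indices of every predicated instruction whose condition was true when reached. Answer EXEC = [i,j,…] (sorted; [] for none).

[0] flags=0010 → (cmp)
[1] flags=0010 VS?F → skip
[2] flags=0010 GE?T → r1=0xe0
[3] flags=1010 → (cmp)
[4] flags=1010 CC?F → skip
[5] flags=1010 CS?T → r2=0x32

EXEC = [2,5]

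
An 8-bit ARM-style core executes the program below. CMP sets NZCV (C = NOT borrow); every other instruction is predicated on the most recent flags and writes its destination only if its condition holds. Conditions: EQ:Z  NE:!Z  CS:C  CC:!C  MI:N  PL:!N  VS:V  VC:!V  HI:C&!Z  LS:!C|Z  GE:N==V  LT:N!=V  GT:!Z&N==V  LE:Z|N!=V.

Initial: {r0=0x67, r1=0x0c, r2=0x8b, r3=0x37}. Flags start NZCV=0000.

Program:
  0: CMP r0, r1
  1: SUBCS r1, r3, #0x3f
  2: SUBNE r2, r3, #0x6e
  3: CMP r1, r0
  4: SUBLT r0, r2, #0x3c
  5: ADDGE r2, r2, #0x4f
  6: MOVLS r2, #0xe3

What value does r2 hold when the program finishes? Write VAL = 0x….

[0] flags=0010 → (cmp)
[1] flags=0010 CS?T → r1=0xf8
[2] flags=0010 NE?T → r2=0xc9
[3] flags=1010 → (cmp)
[4] flags=1010 LT?T → r0=0x8d
[5] flags=1010 GE?F → skip
[6] flags=1010 LS?F → skip

VAL = 0xc9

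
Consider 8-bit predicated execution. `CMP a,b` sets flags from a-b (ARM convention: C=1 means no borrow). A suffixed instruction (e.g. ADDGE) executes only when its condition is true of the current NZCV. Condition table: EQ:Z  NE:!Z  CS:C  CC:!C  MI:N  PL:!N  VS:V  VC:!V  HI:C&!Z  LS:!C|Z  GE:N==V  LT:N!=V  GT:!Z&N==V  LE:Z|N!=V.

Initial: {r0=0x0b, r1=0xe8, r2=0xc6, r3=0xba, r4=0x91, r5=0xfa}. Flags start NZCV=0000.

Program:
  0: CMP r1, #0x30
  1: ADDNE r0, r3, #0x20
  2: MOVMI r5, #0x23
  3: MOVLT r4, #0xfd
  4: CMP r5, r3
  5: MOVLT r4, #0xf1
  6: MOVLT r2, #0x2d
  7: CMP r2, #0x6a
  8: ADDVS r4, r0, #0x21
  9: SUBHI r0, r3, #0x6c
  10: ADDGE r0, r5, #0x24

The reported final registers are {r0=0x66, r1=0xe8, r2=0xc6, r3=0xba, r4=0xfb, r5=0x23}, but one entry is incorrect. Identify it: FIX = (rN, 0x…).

0: ✓ CMP  NZCV=1010
1: ✓ ADDNE  r0←0xda
2: ✓ MOVMI  r5←0x23
3: ✓ MOVLT  r4←0xfd
4: ✓ CMP  NZCV=0000
5: · MOVLT
6: · MOVLT
7: ✓ CMP  NZCV=0011
8: ✓ ADDVS  r4←0xfb
9: ✓ SUBHI  r0←0x4e
10: · ADDGE

FIX = (r0, 0x4e)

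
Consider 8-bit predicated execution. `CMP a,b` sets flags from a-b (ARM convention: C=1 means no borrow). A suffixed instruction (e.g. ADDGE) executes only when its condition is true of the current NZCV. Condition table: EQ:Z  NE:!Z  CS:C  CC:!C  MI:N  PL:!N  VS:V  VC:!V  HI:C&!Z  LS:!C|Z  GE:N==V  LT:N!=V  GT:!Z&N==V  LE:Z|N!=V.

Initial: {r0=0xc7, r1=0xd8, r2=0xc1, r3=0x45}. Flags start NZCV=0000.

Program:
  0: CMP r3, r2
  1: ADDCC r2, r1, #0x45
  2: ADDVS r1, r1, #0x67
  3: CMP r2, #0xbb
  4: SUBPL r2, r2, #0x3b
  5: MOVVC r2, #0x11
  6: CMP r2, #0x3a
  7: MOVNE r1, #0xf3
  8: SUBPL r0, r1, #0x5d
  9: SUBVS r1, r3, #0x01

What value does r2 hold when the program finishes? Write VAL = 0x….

0: ✓ CMP  NZCV=1001
1: ✓ ADDCC  r2←0x1d
2: ✓ ADDVS  r1←0x3f
3: ✓ CMP  NZCV=0000
4: ✓ SUBPL  r2←0xe2
5: ✓ MOVVC  r2←0x11
6: ✓ CMP  NZCV=1000
7: ✓ MOVNE  r1←0xf3
8: · SUBPL
9: · SUBVS

VAL = 0x11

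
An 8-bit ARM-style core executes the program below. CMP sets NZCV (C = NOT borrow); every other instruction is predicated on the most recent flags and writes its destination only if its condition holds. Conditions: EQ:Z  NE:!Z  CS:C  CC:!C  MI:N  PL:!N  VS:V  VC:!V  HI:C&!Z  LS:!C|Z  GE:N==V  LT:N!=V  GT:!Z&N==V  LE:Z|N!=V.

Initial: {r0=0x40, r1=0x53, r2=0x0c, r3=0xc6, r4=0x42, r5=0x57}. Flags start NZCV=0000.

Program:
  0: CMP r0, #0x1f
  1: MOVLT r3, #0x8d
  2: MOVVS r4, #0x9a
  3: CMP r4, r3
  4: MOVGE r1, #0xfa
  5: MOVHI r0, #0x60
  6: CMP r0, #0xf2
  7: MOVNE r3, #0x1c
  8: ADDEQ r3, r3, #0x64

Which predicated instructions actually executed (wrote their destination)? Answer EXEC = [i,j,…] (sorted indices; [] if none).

EXEC = [4,7]

0: ✓ CMP  NZCV=0010
1: · MOVLT
2: · MOVVS
3: ✓ CMP  NZCV=0000
4: ✓ MOVGE  r1←0xfa
5: · MOVHI
6: ✓ CMP  NZCV=0000
7: ✓ MOVNE  r3←0x1c
8: · ADDEQ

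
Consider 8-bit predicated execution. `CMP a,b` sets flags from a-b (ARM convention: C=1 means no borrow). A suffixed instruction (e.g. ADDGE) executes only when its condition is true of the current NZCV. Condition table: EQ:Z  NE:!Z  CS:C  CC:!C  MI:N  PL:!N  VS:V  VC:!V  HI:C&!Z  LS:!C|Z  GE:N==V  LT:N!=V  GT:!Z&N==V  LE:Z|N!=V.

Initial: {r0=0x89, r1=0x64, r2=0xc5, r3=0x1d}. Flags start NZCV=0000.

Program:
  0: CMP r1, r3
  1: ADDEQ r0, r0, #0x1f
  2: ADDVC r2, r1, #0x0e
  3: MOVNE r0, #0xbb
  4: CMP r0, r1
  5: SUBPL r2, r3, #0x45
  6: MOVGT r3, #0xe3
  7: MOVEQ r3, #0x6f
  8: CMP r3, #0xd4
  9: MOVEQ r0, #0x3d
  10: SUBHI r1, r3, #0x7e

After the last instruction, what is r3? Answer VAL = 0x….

[0] flags=0010 → (cmp)
[1] flags=0010 EQ?F → skip
[2] flags=0010 VC?T → r2=0x72
[3] flags=0010 NE?T → r0=0xbb
[4] flags=0011 → (cmp)
[5] flags=0011 PL?T → r2=0xd8
[6] flags=0011 GT?F → skip
[7] flags=0011 EQ?F → skip
[8] flags=0000 → (cmp)
[9] flags=0000 EQ?F → skip
[10] flags=0000 HI?F → skip

VAL = 0x1d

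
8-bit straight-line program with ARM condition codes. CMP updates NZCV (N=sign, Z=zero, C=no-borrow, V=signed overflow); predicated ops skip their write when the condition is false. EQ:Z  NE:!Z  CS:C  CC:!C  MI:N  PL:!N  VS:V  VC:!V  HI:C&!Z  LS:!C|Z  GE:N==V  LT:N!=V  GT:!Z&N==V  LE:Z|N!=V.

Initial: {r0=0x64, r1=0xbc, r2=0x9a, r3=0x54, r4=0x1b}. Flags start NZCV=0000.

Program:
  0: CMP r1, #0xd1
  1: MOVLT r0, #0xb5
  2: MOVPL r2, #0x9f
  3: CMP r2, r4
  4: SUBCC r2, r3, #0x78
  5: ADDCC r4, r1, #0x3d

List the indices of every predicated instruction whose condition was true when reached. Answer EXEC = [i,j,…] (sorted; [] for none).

[0] flags=1000 → (cmp)
[1] flags=1000 LT?T → r0=0xb5
[2] flags=1000 PL?F → skip
[3] flags=0011 → (cmp)
[4] flags=0011 CC?F → skip
[5] flags=0011 CC?F → skip

EXEC = [1]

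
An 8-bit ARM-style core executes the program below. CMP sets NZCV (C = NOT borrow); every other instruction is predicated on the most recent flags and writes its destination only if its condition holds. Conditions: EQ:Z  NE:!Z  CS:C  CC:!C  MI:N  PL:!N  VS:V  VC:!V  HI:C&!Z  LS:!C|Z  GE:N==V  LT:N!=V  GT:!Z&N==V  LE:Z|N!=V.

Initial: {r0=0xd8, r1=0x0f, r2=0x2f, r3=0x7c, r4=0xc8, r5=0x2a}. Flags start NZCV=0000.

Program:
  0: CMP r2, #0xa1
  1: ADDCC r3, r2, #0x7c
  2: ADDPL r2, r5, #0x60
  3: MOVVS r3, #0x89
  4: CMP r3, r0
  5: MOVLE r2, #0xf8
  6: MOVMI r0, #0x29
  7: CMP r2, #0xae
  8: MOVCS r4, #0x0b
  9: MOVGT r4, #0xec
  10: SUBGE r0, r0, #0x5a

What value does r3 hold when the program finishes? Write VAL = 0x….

0: ✓ CMP  NZCV=1001
1: ✓ ADDCC  r3←0xab
2: · ADDPL
3: ✓ MOVVS  r3←0x89
4: ✓ CMP  NZCV=1000
5: ✓ MOVLE  r2←0xf8
6: ✓ MOVMI  r0←0x29
7: ✓ CMP  NZCV=0010
8: ✓ MOVCS  r4←0x0b
9: ✓ MOVGT  r4←0xec
10: ✓ SUBGE  r0←0xcf

VAL = 0x89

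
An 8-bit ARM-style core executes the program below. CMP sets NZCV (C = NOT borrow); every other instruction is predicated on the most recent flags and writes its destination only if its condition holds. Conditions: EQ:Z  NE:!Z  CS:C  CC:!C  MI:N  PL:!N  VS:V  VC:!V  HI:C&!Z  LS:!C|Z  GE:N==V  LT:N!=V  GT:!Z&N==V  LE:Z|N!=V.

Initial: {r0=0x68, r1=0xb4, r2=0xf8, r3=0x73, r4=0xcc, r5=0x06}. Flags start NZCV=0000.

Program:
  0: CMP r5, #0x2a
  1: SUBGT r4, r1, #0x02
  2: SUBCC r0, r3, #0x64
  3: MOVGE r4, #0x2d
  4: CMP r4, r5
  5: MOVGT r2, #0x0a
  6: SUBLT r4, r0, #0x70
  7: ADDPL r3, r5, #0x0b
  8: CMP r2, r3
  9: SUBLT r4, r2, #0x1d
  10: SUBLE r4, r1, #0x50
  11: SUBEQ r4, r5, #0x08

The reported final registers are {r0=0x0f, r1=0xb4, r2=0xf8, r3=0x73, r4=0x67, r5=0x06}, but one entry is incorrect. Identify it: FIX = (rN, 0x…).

FIX = (r4, 0x64)

0: ✓ CMP  NZCV=1000
1: · SUBGT
2: ✓ SUBCC  r0←0x0f
3: · MOVGE
4: ✓ CMP  NZCV=1010
5: · MOVGT
6: ✓ SUBLT  r4←0x9f
7: · ADDPL
8: ✓ CMP  NZCV=1010
9: ✓ SUBLT  r4←0xdb
10: ✓ SUBLE  r4←0x64
11: · SUBEQ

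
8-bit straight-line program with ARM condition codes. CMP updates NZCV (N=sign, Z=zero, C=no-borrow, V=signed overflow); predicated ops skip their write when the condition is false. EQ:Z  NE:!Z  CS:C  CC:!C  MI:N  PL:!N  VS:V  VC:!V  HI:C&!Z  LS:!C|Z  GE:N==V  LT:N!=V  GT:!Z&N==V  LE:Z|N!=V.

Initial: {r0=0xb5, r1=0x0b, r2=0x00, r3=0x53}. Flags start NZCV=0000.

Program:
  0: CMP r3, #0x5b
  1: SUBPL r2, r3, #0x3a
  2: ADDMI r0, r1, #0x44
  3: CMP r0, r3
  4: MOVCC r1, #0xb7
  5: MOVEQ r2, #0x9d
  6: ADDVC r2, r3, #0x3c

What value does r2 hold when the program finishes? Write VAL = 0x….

VAL = 0x8f

[0] flags=1000 → (cmp)
[1] flags=1000 PL?F → skip
[2] flags=1000 MI?T → r0=0x4f
[3] flags=1000 → (cmp)
[4] flags=1000 CC?T → r1=0xb7
[5] flags=1000 EQ?F → skip
[6] flags=1000 VC?T → r2=0x8f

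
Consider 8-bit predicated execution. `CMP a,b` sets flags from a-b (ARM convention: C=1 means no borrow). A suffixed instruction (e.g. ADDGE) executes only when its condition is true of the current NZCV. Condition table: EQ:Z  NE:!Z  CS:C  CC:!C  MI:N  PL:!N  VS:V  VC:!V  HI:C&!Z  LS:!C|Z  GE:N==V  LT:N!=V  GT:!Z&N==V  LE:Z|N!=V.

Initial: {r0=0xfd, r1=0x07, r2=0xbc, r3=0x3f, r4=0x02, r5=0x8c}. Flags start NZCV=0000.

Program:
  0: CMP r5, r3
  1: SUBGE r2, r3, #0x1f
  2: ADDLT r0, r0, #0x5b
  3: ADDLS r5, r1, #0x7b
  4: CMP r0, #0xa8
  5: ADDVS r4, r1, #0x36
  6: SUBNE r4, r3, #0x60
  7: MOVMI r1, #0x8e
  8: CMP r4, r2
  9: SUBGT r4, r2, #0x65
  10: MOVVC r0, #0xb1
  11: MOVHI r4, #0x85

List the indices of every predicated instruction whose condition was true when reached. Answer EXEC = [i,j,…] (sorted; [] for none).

[0] flags=0011 → (cmp)
[1] flags=0011 GE?F → skip
[2] flags=0011 LT?T → r0=0x58
[3] flags=0011 LS?F → skip
[4] flags=1001 → (cmp)
[5] flags=1001 VS?T → r4=0x3d
[6] flags=1001 NE?T → r4=0xdf
[7] flags=1001 MI?T → r1=0x8e
[8] flags=0010 → (cmp)
[9] flags=0010 GT?T → r4=0x57
[10] flags=0010 VC?T → r0=0xb1
[11] flags=0010 HI?T → r4=0x85

EXEC = [2,5,6,7,9,10,11]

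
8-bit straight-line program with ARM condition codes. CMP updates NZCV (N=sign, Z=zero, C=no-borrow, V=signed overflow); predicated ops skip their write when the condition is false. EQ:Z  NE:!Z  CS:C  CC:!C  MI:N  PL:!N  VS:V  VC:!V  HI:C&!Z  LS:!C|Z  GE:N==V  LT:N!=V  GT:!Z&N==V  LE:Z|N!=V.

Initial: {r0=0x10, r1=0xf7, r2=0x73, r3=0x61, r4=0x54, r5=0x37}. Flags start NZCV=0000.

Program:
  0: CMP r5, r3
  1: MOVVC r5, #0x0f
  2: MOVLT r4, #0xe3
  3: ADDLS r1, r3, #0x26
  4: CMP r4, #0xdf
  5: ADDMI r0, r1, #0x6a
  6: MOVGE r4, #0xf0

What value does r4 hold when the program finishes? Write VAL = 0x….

VAL = 0xf0

[0] flags=1000 → (cmp)
[1] flags=1000 VC?T → r5=0x0f
[2] flags=1000 LT?T → r4=0xe3
[3] flags=1000 LS?T → r1=0x87
[4] flags=0010 → (cmp)
[5] flags=0010 MI?F → skip
[6] flags=0010 GE?T → r4=0xf0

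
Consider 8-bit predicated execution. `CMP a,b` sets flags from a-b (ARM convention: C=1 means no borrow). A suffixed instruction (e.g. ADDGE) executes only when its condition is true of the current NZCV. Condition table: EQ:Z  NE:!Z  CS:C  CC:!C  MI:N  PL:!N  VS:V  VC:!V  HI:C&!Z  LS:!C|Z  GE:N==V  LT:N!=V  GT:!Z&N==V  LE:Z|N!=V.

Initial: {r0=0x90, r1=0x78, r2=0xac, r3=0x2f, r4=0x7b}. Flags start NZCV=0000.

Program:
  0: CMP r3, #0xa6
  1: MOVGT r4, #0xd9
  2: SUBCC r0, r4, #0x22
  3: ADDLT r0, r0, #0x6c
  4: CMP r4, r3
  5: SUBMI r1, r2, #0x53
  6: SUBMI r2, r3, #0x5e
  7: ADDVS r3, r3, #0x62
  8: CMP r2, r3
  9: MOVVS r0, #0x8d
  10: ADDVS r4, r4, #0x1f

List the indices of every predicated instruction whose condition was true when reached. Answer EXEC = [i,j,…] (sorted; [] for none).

0: ✓ CMP  NZCV=1001
1: ✓ MOVGT  r4←0xd9
2: ✓ SUBCC  r0←0xb7
3: · ADDLT
4: ✓ CMP  NZCV=1010
5: ✓ SUBMI  r1←0x59
6: ✓ SUBMI  r2←0xd1
7: · ADDVS
8: ✓ CMP  NZCV=1010
9: · MOVVS
10: · ADDVS

EXEC = [1,2,5,6]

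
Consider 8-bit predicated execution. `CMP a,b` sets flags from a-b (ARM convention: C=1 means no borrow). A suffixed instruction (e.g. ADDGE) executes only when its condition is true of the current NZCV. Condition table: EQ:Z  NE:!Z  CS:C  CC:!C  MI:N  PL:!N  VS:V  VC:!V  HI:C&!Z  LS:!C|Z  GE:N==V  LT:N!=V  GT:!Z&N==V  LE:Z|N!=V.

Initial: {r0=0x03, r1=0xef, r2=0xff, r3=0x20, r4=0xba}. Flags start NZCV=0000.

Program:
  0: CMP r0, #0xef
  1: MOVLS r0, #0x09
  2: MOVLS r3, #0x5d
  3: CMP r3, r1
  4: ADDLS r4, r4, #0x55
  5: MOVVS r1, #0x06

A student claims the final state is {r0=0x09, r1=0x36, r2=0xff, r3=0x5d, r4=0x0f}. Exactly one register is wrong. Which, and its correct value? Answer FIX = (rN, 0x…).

0: ✓ CMP  NZCV=0000
1: ✓ MOVLS  r0←0x09
2: ✓ MOVLS  r3←0x5d
3: ✓ CMP  NZCV=0000
4: ✓ ADDLS  r4←0x0f
5: · MOVVS

FIX = (r1, 0xef)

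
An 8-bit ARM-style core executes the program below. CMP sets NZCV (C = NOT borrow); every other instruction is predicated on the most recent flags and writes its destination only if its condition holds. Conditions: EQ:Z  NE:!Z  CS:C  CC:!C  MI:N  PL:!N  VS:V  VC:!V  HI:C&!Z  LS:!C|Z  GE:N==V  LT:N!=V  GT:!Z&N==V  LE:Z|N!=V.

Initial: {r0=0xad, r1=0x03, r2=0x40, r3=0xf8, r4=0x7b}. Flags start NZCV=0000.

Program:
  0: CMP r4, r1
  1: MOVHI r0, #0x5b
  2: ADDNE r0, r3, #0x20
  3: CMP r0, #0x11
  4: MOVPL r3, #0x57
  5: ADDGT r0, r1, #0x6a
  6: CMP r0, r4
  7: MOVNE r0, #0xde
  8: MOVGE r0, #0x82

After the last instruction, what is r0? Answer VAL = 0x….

VAL = 0xde

[0] flags=0010 → (cmp)
[1] flags=0010 HI?T → r0=0x5b
[2] flags=0010 NE?T → r0=0x18
[3] flags=0010 → (cmp)
[4] flags=0010 PL?T → r3=0x57
[5] flags=0010 GT?T → r0=0x6d
[6] flags=1000 → (cmp)
[7] flags=1000 NE?T → r0=0xde
[8] flags=1000 GE?F → skip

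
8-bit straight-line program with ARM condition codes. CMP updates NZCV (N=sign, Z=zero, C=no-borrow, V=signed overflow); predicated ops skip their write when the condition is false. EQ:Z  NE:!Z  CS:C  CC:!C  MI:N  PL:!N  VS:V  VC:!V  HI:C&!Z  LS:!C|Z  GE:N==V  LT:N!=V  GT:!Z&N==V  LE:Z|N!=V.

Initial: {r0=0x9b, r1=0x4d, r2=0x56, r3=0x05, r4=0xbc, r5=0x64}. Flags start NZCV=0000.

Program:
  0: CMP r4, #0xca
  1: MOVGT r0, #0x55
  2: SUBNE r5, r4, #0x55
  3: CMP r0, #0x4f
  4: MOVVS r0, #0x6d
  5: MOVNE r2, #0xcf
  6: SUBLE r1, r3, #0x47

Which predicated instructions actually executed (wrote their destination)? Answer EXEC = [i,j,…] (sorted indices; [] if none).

EXEC = [2,4,5,6]

[0] flags=1000 → (cmp)
[1] flags=1000 GT?F → skip
[2] flags=1000 NE?T → r5=0x67
[3] flags=0011 → (cmp)
[4] flags=0011 VS?T → r0=0x6d
[5] flags=0011 NE?T → r2=0xcf
[6] flags=0011 LE?T → r1=0xbe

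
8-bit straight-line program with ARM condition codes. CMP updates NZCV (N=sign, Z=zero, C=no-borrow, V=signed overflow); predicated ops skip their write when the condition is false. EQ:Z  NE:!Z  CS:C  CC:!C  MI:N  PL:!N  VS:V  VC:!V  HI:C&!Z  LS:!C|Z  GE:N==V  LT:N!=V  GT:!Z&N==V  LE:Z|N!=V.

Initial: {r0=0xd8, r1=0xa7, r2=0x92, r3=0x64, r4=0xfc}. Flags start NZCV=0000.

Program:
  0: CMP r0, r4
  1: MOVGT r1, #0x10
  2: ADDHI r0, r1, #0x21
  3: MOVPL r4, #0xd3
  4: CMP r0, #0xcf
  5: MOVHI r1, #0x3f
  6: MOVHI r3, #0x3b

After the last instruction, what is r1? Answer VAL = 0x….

[0] flags=1000 → (cmp)
[1] flags=1000 GT?F → skip
[2] flags=1000 HI?F → skip
[3] flags=1000 PL?F → skip
[4] flags=0010 → (cmp)
[5] flags=0010 HI?T → r1=0x3f
[6] flags=0010 HI?T → r3=0x3b

VAL = 0x3f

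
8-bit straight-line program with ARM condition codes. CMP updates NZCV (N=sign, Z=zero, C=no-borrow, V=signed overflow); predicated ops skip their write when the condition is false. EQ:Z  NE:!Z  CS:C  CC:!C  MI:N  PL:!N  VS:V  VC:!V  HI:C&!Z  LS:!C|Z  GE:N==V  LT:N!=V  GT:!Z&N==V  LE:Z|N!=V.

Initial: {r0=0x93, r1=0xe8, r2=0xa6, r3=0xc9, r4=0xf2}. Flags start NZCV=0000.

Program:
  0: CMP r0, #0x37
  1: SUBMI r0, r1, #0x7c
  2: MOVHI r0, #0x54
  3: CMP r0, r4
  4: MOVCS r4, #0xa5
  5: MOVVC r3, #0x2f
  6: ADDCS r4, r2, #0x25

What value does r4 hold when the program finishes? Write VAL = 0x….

VAL = 0xf2

[0] flags=0011 → (cmp)
[1] flags=0011 MI?F → skip
[2] flags=0011 HI?T → r0=0x54
[3] flags=0000 → (cmp)
[4] flags=0000 CS?F → skip
[5] flags=0000 VC?T → r3=0x2f
[6] flags=0000 CS?F → skip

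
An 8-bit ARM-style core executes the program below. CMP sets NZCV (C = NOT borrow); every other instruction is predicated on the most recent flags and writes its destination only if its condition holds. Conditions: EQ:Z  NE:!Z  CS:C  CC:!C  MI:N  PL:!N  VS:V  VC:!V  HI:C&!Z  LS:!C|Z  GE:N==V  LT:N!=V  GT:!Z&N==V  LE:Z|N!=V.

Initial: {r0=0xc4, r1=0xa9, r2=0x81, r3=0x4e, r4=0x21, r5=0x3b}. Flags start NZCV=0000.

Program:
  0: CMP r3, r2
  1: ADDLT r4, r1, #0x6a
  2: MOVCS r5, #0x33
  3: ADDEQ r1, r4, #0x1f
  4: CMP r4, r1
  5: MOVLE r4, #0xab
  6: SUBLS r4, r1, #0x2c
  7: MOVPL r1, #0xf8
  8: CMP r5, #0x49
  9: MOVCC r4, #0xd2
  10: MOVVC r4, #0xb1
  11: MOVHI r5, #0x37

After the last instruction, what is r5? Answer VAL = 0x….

VAL = 0x3b

[0] flags=1001 → (cmp)
[1] flags=1001 LT?F → skip
[2] flags=1001 CS?F → skip
[3] flags=1001 EQ?F → skip
[4] flags=0000 → (cmp)
[5] flags=0000 LE?F → skip
[6] flags=0000 LS?T → r4=0x7d
[7] flags=0000 PL?T → r1=0xf8
[8] flags=1000 → (cmp)
[9] flags=1000 CC?T → r4=0xd2
[10] flags=1000 VC?T → r4=0xb1
[11] flags=1000 HI?F → skip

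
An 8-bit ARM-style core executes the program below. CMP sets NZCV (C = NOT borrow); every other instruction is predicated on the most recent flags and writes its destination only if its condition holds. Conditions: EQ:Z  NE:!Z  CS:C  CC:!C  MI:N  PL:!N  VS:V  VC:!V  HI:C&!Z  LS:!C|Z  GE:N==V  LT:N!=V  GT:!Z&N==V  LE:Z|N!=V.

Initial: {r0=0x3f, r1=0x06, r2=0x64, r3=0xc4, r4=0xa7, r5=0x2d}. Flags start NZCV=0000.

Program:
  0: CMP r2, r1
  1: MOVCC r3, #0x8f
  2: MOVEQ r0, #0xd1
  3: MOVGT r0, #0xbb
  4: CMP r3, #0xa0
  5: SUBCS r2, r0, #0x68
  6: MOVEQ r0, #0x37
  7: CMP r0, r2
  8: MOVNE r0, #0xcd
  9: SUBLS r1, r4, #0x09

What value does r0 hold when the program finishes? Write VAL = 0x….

VAL = 0xcd

[0] flags=0010 → (cmp)
[1] flags=0010 CC?F → skip
[2] flags=0010 EQ?F → skip
[3] flags=0010 GT?T → r0=0xbb
[4] flags=0010 → (cmp)
[5] flags=0010 CS?T → r2=0x53
[6] flags=0010 EQ?F → skip
[7] flags=0011 → (cmp)
[8] flags=0011 NE?T → r0=0xcd
[9] flags=0011 LS?F → skip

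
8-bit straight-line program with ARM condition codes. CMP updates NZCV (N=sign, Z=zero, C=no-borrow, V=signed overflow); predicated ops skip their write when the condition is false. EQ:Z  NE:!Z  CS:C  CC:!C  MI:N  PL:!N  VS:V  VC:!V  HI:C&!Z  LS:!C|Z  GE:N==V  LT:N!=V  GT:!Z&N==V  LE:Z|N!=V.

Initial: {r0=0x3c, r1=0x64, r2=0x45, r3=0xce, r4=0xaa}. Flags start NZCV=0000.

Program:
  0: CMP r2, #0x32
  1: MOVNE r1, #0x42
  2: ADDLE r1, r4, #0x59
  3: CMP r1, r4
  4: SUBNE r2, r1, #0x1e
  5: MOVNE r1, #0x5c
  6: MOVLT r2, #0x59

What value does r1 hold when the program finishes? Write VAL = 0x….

VAL = 0x5c

[0] flags=0010 → (cmp)
[1] flags=0010 NE?T → r1=0x42
[2] flags=0010 LE?F → skip
[3] flags=1001 → (cmp)
[4] flags=1001 NE?T → r2=0x24
[5] flags=1001 NE?T → r1=0x5c
[6] flags=1001 LT?F → skip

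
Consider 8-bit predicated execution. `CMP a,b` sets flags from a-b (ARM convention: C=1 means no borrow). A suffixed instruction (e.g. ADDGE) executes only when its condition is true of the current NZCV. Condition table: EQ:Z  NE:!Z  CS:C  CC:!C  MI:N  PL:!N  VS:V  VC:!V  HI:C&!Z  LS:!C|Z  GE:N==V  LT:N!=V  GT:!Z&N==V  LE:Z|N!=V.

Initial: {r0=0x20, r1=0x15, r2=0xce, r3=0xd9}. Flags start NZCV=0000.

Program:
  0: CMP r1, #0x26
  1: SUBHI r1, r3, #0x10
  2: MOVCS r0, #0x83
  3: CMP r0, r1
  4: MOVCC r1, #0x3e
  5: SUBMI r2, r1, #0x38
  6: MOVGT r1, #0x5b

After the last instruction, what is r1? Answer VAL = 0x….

VAL = 0x5b

0: ✓ CMP  NZCV=1000
1: · SUBHI
2: · MOVCS
3: ✓ CMP  NZCV=0010
4: · MOVCC
5: · SUBMI
6: ✓ MOVGT  r1←0x5b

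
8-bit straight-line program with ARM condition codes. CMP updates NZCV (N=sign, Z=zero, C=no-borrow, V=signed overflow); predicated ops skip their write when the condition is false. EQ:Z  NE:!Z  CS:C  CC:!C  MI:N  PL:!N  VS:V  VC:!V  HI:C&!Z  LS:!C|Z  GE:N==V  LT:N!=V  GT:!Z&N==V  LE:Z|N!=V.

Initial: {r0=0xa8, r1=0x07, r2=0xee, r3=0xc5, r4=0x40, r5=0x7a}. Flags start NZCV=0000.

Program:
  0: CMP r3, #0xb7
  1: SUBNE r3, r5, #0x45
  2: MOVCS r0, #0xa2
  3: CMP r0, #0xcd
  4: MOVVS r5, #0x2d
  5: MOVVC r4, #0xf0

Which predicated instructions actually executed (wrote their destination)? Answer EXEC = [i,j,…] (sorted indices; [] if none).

EXEC = [1,2,5]

0: ✓ CMP  NZCV=0010
1: ✓ SUBNE  r3←0x35
2: ✓ MOVCS  r0←0xa2
3: ✓ CMP  NZCV=1000
4: · MOVVS
5: ✓ MOVVC  r4←0xf0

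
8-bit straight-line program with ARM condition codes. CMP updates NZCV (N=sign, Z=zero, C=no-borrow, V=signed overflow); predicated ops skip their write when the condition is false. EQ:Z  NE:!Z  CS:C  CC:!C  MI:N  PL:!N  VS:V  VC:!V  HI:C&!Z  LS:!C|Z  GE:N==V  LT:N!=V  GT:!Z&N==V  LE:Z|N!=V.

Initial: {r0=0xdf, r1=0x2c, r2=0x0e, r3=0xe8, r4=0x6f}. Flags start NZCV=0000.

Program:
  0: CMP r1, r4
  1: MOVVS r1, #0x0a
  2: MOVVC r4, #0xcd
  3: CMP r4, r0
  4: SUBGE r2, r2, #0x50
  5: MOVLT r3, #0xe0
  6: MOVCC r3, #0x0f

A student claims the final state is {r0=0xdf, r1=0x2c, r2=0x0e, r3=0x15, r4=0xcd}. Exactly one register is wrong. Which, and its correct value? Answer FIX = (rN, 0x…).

[0] flags=1000 → (cmp)
[1] flags=1000 VS?F → skip
[2] flags=1000 VC?T → r4=0xcd
[3] flags=1000 → (cmp)
[4] flags=1000 GE?F → skip
[5] flags=1000 LT?T → r3=0xe0
[6] flags=1000 CC?T → r3=0x0f

FIX = (r3, 0x0f)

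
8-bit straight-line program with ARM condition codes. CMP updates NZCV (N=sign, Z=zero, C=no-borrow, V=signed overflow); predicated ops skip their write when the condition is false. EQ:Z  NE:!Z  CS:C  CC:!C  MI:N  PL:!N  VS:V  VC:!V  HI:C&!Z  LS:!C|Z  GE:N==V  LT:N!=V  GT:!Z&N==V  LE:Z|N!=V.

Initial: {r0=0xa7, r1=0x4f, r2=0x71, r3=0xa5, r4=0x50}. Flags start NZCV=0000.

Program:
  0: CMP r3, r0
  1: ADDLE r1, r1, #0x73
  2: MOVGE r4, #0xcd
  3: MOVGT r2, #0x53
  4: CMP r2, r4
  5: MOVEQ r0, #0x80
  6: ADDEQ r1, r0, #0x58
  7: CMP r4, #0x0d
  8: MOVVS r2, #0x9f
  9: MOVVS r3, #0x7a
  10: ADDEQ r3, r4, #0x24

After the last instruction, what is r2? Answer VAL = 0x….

[0] flags=1000 → (cmp)
[1] flags=1000 LE?T → r1=0xc2
[2] flags=1000 GE?F → skip
[3] flags=1000 GT?F → skip
[4] flags=0010 → (cmp)
[5] flags=0010 EQ?F → skip
[6] flags=0010 EQ?F → skip
[7] flags=0010 → (cmp)
[8] flags=0010 VS?F → skip
[9] flags=0010 VS?F → skip
[10] flags=0010 EQ?F → skip

VAL = 0x71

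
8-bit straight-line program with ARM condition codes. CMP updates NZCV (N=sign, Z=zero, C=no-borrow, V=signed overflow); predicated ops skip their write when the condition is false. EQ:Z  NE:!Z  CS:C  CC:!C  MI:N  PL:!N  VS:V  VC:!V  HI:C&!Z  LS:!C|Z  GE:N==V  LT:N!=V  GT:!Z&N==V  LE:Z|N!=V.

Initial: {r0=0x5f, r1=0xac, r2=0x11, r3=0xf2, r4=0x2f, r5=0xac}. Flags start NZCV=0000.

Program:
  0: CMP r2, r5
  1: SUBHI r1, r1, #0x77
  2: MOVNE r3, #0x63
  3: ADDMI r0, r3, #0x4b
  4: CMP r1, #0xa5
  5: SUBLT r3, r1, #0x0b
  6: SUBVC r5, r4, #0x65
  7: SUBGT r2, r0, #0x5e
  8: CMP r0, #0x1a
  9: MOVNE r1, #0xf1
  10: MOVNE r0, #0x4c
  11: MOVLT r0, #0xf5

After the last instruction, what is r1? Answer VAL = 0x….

0: ✓ CMP  NZCV=0000
1: · SUBHI
2: ✓ MOVNE  r3←0x63
3: · ADDMI
4: ✓ CMP  NZCV=0010
5: · SUBLT
6: ✓ SUBVC  r5←0xca
7: ✓ SUBGT  r2←0x01
8: ✓ CMP  NZCV=0010
9: ✓ MOVNE  r1←0xf1
10: ✓ MOVNE  r0←0x4c
11: · MOVLT

VAL = 0xf1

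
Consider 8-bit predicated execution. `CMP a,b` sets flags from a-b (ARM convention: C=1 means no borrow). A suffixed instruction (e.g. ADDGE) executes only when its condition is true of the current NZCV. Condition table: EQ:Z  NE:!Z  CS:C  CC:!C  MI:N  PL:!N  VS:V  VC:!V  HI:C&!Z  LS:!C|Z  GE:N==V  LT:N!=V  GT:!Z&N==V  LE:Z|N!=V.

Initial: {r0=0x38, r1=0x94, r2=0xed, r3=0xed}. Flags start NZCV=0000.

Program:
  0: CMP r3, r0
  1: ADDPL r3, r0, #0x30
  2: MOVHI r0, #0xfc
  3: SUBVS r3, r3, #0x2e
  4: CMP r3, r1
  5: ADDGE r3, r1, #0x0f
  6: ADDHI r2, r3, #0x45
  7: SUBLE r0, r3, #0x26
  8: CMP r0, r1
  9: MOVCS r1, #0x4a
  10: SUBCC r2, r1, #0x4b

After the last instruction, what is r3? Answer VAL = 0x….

[0] flags=1010 → (cmp)
[1] flags=1010 PL?F → skip
[2] flags=1010 HI?T → r0=0xfc
[3] flags=1010 VS?F → skip
[4] flags=0010 → (cmp)
[5] flags=0010 GE?T → r3=0xa3
[6] flags=0010 HI?T → r2=0xe8
[7] flags=0010 LE?F → skip
[8] flags=0010 → (cmp)
[9] flags=0010 CS?T → r1=0x4a
[10] flags=0010 CC?F → skip

VAL = 0xa3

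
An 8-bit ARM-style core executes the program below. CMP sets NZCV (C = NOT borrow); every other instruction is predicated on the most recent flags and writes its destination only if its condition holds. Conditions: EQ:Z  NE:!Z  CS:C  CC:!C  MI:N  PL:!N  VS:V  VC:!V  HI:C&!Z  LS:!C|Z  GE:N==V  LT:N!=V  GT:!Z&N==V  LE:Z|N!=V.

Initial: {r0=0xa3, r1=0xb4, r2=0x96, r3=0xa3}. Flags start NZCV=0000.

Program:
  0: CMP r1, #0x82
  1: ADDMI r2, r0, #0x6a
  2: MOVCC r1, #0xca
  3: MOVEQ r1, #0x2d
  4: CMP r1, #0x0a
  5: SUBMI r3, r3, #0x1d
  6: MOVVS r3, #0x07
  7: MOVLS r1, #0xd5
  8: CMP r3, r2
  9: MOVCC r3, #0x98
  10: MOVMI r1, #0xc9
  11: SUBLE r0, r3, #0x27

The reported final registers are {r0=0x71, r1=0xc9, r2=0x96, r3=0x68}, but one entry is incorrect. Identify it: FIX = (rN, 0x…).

0: ✓ CMP  NZCV=0010
1: · ADDMI
2: · MOVCC
3: · MOVEQ
4: ✓ CMP  NZCV=1010
5: ✓ SUBMI  r3←0x86
6: · MOVVS
7: · MOVLS
8: ✓ CMP  NZCV=1000
9: ✓ MOVCC  r3←0x98
10: ✓ MOVMI  r1←0xc9
11: ✓ SUBLE  r0←0x71

FIX = (r3, 0x98)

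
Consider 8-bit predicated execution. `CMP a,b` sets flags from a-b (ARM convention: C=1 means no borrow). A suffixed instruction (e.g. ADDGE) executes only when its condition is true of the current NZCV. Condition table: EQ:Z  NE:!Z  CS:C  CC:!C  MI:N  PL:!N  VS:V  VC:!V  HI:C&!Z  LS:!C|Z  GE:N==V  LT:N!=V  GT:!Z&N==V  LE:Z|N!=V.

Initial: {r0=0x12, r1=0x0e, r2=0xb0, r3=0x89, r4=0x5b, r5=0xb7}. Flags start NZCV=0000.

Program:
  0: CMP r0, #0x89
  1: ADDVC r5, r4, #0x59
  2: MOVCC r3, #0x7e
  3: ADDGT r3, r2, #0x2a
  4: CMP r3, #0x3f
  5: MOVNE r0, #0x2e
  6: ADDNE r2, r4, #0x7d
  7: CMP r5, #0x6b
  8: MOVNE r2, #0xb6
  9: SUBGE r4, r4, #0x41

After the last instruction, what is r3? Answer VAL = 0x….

[0] flags=1001 → (cmp)
[1] flags=1001 VC?F → skip
[2] flags=1001 CC?T → r3=0x7e
[3] flags=1001 GT?T → r3=0xda
[4] flags=1010 → (cmp)
[5] flags=1010 NE?T → r0=0x2e
[6] flags=1010 NE?T → r2=0xd8
[7] flags=0011 → (cmp)
[8] flags=0011 NE?T → r2=0xb6
[9] flags=0011 GE?F → skip

VAL = 0xda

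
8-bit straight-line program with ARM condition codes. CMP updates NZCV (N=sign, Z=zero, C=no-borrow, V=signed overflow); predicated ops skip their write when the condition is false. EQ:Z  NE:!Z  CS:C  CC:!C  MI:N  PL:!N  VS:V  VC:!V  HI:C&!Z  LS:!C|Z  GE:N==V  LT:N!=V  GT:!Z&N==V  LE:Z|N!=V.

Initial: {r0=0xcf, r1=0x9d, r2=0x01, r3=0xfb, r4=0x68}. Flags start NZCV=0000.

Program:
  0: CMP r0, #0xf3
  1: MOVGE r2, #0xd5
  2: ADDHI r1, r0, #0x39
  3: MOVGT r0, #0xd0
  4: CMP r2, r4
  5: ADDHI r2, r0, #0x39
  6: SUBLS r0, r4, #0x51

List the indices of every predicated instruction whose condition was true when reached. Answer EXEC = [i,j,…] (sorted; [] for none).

[0] flags=1000 → (cmp)
[1] flags=1000 GE?F → skip
[2] flags=1000 HI?F → skip
[3] flags=1000 GT?F → skip
[4] flags=1000 → (cmp)
[5] flags=1000 HI?F → skip
[6] flags=1000 LS?T → r0=0x17

EXEC = [6]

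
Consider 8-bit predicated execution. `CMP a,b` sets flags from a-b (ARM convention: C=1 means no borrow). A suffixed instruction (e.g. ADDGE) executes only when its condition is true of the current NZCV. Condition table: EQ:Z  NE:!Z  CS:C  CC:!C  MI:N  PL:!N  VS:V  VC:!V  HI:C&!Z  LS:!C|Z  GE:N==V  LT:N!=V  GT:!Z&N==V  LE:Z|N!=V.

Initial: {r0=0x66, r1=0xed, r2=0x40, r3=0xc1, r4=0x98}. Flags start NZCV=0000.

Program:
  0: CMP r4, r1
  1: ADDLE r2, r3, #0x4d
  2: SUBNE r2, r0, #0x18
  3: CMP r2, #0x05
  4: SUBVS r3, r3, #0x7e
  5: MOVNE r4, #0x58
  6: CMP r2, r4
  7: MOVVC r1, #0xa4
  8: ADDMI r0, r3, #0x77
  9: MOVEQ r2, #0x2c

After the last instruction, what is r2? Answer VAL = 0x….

VAL = 0x4e

[0] flags=1000 → (cmp)
[1] flags=1000 LE?T → r2=0x0e
[2] flags=1000 NE?T → r2=0x4e
[3] flags=0010 → (cmp)
[4] flags=0010 VS?F → skip
[5] flags=0010 NE?T → r4=0x58
[6] flags=1000 → (cmp)
[7] flags=1000 VC?T → r1=0xa4
[8] flags=1000 MI?T → r0=0x38
[9] flags=1000 EQ?F → skip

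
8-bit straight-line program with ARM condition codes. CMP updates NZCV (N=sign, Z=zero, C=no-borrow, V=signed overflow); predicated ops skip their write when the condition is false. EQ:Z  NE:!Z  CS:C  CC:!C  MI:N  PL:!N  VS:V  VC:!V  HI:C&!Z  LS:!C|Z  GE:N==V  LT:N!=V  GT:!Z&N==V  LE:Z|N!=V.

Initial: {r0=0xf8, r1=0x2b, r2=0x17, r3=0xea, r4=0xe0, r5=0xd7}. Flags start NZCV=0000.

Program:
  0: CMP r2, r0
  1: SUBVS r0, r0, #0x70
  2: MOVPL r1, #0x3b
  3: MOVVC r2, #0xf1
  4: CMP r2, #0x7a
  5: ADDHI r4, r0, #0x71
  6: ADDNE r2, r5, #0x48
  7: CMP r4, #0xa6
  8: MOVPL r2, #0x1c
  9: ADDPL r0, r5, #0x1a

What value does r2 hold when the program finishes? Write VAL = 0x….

VAL = 0x1f

0: ✓ CMP  NZCV=0000
1: · SUBVS
2: ✓ MOVPL  r1←0x3b
3: ✓ MOVVC  r2←0xf1
4: ✓ CMP  NZCV=0011
5: ✓ ADDHI  r4←0x69
6: ✓ ADDNE  r2←0x1f
7: ✓ CMP  NZCV=1001
8: · MOVPL
9: · ADDPL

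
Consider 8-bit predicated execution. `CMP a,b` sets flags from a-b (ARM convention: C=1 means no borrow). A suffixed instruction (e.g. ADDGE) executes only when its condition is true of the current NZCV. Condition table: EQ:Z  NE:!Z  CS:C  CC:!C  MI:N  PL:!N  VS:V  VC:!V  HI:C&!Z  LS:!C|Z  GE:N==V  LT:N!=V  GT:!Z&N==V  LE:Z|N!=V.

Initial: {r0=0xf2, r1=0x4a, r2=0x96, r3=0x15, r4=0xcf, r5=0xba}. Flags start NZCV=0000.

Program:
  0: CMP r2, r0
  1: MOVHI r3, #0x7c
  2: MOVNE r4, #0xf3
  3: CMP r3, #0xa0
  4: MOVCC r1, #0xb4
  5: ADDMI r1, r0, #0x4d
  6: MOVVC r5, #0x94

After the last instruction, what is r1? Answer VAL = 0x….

0: ✓ CMP  NZCV=1000
1: · MOVHI
2: ✓ MOVNE  r4←0xf3
3: ✓ CMP  NZCV=0000
4: ✓ MOVCC  r1←0xb4
5: · ADDMI
6: ✓ MOVVC  r5←0x94

VAL = 0xb4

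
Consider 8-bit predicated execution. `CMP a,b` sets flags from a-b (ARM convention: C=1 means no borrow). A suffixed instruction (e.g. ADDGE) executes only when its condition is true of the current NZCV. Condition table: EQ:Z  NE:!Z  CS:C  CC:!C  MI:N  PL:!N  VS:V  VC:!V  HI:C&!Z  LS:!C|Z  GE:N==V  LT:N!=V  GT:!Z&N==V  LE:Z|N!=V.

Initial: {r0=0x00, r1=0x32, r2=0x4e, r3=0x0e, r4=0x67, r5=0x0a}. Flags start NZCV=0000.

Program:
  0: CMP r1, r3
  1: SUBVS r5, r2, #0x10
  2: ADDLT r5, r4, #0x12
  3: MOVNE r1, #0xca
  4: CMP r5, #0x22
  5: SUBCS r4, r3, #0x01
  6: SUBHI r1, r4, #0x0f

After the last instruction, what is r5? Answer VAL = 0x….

VAL = 0x0a

0: ✓ CMP  NZCV=0010
1: · SUBVS
2: · ADDLT
3: ✓ MOVNE  r1←0xca
4: ✓ CMP  NZCV=1000
5: · SUBCS
6: · SUBHI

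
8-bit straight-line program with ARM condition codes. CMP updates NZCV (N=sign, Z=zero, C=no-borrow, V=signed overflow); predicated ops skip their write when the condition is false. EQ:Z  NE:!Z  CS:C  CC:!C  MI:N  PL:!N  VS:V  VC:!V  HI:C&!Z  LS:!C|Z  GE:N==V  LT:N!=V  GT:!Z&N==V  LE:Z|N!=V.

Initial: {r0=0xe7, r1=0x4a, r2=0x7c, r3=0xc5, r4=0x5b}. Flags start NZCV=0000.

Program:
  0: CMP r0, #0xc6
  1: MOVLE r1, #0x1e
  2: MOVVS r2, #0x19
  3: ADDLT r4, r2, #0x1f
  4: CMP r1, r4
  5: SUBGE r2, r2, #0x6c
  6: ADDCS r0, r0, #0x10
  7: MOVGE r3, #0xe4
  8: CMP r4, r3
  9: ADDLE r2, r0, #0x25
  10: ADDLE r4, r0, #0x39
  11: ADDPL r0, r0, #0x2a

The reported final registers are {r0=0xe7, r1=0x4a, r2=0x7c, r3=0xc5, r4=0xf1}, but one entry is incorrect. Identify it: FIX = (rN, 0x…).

FIX = (r4, 0x5b)

0: ✓ CMP  NZCV=0010
1: · MOVLE
2: · MOVVS
3: · ADDLT
4: ✓ CMP  NZCV=1000
5: · SUBGE
6: · ADDCS
7: · MOVGE
8: ✓ CMP  NZCV=1001
9: · ADDLE
10: · ADDLE
11: · ADDPL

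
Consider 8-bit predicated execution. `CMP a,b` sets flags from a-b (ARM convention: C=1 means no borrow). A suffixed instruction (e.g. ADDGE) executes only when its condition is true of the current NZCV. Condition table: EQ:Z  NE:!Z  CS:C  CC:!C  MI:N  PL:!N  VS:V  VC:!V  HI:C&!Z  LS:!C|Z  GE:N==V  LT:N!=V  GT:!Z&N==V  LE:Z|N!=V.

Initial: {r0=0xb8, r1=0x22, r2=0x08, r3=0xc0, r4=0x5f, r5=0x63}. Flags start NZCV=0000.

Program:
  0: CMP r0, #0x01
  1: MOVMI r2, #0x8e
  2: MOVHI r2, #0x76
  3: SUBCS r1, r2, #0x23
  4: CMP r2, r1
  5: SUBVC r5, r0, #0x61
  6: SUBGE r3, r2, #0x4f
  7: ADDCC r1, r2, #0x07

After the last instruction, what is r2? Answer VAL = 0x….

VAL = 0x76

[0] flags=1010 → (cmp)
[1] flags=1010 MI?T → r2=0x8e
[2] flags=1010 HI?T → r2=0x76
[3] flags=1010 CS?T → r1=0x53
[4] flags=0010 → (cmp)
[5] flags=0010 VC?T → r5=0x57
[6] flags=0010 GE?T → r3=0x27
[7] flags=0010 CC?F → skip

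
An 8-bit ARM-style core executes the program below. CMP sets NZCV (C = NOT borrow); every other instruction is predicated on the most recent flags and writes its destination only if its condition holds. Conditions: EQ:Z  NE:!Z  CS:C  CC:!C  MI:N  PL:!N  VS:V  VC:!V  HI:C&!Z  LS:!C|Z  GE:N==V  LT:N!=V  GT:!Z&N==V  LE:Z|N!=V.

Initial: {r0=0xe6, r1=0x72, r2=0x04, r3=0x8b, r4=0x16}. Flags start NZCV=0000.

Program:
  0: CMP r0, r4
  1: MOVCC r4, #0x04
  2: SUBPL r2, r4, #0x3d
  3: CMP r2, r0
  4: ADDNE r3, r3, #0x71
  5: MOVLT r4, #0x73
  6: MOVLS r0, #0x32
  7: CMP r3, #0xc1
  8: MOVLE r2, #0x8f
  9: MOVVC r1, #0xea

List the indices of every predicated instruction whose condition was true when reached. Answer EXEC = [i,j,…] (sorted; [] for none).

EXEC = [4,6,9]

0: ✓ CMP  NZCV=1010
1: · MOVCC
2: · SUBPL
3: ✓ CMP  NZCV=0000
4: ✓ ADDNE  r3←0xfc
5: · MOVLT
6: ✓ MOVLS  r0←0x32
7: ✓ CMP  NZCV=0010
8: · MOVLE
9: ✓ MOVVC  r1←0xea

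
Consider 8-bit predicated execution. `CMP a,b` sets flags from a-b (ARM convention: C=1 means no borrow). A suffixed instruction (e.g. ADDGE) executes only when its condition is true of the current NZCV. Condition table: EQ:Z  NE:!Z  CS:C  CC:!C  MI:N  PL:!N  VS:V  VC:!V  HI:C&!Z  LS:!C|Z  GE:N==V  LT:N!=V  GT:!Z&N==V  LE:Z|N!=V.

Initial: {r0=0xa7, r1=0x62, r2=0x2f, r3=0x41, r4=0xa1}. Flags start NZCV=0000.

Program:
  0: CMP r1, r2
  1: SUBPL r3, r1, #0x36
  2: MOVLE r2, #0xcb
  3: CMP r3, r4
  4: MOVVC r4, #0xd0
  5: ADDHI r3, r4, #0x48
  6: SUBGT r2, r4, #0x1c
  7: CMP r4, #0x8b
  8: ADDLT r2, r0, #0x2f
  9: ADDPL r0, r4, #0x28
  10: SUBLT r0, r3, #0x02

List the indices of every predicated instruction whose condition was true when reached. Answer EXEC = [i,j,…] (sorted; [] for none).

0: ✓ CMP  NZCV=0010
1: ✓ SUBPL  r3←0x2c
2: · MOVLE
3: ✓ CMP  NZCV=1001
4: · MOVVC
5: · ADDHI
6: ✓ SUBGT  r2←0x85
7: ✓ CMP  NZCV=0010
8: · ADDLT
9: ✓ ADDPL  r0←0xc9
10: · SUBLT

EXEC = [1,6,9]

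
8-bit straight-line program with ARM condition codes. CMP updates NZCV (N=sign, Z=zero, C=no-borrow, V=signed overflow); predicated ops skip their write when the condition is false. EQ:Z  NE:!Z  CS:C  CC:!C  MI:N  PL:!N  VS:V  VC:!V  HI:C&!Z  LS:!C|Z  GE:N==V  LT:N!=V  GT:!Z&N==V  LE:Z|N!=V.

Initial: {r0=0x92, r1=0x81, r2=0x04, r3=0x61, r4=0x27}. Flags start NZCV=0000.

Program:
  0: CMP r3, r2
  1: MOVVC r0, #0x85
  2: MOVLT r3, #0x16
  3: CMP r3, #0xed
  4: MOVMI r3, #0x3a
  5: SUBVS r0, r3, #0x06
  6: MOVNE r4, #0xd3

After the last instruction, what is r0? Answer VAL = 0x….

[0] flags=0010 → (cmp)
[1] flags=0010 VC?T → r0=0x85
[2] flags=0010 LT?F → skip
[3] flags=0000 → (cmp)
[4] flags=0000 MI?F → skip
[5] flags=0000 VS?F → skip
[6] flags=0000 NE?T → r4=0xd3

VAL = 0x85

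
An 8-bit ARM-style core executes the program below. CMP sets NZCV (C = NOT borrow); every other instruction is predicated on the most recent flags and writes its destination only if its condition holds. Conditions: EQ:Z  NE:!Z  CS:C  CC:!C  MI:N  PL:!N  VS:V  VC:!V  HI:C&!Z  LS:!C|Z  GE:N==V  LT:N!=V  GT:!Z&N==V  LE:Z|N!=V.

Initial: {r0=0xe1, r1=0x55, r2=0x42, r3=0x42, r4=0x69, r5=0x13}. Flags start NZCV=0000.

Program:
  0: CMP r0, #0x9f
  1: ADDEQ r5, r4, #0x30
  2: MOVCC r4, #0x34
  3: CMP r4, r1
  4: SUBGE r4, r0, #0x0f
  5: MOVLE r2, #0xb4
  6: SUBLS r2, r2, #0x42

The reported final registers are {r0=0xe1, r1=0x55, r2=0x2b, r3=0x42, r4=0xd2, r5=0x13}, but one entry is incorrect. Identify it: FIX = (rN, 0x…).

FIX = (r2, 0x42)

[0] flags=0010 → (cmp)
[1] flags=0010 EQ?F → skip
[2] flags=0010 CC?F → skip
[3] flags=0010 → (cmp)
[4] flags=0010 GE?T → r4=0xd2
[5] flags=0010 LE?F → skip
[6] flags=0010 LS?F → skip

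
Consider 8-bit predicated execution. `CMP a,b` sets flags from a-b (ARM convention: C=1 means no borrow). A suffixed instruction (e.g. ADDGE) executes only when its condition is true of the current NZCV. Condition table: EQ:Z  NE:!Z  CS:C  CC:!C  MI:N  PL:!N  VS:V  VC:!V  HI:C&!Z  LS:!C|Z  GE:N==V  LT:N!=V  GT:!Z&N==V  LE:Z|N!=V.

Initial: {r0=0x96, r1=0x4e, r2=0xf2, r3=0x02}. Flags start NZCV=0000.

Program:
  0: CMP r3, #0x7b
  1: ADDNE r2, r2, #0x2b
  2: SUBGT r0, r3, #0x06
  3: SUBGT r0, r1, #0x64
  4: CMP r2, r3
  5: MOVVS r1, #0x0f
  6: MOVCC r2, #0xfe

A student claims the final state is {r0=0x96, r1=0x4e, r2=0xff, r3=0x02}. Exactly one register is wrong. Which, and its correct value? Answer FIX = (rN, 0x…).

[0] flags=1000 → (cmp)
[1] flags=1000 NE?T → r2=0x1d
[2] flags=1000 GT?F → skip
[3] flags=1000 GT?F → skip
[4] flags=0010 → (cmp)
[5] flags=0010 VS?F → skip
[6] flags=0010 CC?F → skip

FIX = (r2, 0x1d)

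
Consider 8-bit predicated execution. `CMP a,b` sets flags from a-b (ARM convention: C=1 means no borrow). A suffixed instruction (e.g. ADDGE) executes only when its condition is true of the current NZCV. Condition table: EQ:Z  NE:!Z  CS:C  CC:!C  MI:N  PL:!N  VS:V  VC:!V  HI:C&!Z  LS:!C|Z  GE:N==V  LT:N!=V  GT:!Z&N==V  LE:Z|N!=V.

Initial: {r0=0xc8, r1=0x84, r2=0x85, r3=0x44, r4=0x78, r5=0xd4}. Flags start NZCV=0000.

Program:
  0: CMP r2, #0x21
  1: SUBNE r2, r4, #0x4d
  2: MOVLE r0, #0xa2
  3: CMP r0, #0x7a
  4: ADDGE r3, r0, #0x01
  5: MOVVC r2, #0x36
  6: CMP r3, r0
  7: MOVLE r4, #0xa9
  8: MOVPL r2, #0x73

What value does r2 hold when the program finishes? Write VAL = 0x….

[0] flags=0011 → (cmp)
[1] flags=0011 NE?T → r2=0x2b
[2] flags=0011 LE?T → r0=0xa2
[3] flags=0011 → (cmp)
[4] flags=0011 GE?F → skip
[5] flags=0011 VC?F → skip
[6] flags=1001 → (cmp)
[7] flags=1001 LE?F → skip
[8] flags=1001 PL?F → skip

VAL = 0x2b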